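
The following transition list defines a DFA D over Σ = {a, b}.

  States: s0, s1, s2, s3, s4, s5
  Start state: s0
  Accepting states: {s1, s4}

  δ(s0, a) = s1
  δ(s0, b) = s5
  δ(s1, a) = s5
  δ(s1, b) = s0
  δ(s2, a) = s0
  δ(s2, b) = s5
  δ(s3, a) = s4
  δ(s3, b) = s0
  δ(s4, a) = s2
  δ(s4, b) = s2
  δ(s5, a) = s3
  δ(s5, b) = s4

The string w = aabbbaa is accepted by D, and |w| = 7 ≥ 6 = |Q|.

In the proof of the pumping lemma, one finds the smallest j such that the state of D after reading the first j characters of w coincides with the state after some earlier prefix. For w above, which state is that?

State sequence: s0 -a-> s1 -a-> s5 -b-> s4 -b-> s2 -b-> s5 -a-> s3 -a-> s4
First repeat at step 5: s5 was already visited.

The earliest repeat is at step j = 5: D is in s5, which it already visited at step i = 2.
Since D has 6 states, any run of length ≥ 6 visits 6+1 states, so by pigeonhole some state repeats within the first 6 steps — that repeat gives the pumpable loop.

s5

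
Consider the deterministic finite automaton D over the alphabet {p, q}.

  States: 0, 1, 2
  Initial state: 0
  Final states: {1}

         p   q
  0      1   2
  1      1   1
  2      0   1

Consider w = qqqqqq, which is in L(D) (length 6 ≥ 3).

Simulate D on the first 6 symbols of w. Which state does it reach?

1

State sequence: 0 -q-> 2 -q-> 1 -q-> 1 -q-> 1 -q-> 1 -q-> 1

After reading 6 characters, D is in state 1.
(This kind of state-tracing is the core of the pumping-lemma construction: with 3 states, pigeonhole forces a repeat within the first 3 steps.)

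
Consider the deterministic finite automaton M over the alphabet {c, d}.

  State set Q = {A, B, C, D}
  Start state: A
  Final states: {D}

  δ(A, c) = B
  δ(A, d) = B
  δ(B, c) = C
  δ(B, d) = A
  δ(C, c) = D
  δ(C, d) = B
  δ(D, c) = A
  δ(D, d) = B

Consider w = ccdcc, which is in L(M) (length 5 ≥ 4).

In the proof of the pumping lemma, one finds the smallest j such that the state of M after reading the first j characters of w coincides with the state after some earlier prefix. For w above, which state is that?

Run of M on w = c c d c c:
  step 0: A  (start)
  step 1: B  (read c: A→B)
  step 2: C  (read c: B→C)
  step 3: B  (read d: C→B)   ← first repeat (B seen earlier)
  step 4: C  (read c: B→C)
  step 5: D  (read c: C→D)

The earliest repeat is at step j = 3: M is in B, which it already visited at step i = 1.
The DFA has 4 states, so the proof of the pumping lemma guarantees a repeated state among the first 4+1 visited; the segment between the two visits is the pumpable y.

B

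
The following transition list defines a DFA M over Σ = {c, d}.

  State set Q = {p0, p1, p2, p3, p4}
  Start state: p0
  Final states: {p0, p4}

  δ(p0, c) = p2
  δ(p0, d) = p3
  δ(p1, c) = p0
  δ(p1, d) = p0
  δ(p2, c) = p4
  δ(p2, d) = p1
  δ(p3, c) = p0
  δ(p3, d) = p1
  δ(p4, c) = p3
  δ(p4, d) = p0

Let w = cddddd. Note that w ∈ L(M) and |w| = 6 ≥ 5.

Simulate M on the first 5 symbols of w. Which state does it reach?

p1

State sequence: p0 -c-> p2 -d-> p1 -d-> p0 -d-> p3 -d-> p1

After reading 5 characters, M is in state p1.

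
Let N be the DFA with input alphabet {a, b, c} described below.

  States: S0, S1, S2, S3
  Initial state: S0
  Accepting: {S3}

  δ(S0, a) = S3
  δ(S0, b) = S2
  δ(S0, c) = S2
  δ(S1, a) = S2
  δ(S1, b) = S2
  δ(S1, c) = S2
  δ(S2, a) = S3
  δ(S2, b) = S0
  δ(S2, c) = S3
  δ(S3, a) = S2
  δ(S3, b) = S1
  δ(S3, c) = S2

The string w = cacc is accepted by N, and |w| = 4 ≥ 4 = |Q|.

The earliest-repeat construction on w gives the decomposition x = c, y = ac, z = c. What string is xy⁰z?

cc

xy⁰z = xz = c·c = cc.
Reading y = ac takes N from S2 back to S2, so after x the machine is still in S2, and z then leads to the accepting state S3. Hence cc ∈ L(N).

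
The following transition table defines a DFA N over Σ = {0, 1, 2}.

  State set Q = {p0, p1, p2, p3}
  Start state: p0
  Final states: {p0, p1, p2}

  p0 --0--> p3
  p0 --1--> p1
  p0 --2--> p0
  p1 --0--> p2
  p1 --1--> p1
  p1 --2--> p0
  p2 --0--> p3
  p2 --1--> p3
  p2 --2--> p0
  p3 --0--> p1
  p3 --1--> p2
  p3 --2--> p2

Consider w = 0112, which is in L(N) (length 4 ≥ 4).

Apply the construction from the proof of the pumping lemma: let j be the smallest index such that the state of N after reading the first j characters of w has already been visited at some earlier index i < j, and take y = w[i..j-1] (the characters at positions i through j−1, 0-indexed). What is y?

Run of N on w = 0 1 1 2:
  step 0: p0  (start)
  step 1: p3  (read 0: p0→p3)
  step 2: p2  (read 1: p3→p2)
  step 3: p3  (read 1: p2→p3)   ← first repeat (p3 seen earlier)
  step 4: p2  (read 2: p3→p2)

So i = 1, j = 3, giving x = w[0:1] = 0, y = w[1:3] = 11, z = w[3:4] = 2.
Check: |xy| = 3 ≤ 4 and |y| = 2 ≥ 1. Reading y takes N from p3 back to p3, so every xyⁱz is accepted.
The DFA has 4 states, so the proof of the pumping lemma guarantees a repeated state among the first 4+1 visited; the segment between the two visits is the pumpable y.

11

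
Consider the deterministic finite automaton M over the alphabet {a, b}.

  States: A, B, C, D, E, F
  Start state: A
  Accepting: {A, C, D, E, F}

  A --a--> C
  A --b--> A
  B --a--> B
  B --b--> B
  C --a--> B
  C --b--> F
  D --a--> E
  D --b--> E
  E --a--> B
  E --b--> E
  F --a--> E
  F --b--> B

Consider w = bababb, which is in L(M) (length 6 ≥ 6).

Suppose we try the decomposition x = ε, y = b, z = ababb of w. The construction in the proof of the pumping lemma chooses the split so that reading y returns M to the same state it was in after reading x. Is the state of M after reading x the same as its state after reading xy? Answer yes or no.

yes

State sequence: A -b-> A

After x (step 0): A. After xy (step 1): A.
They match, so y = b drives M around a cycle from A back to itself; pumping y any number of times keeps M in A before reading z, and xyⁱz ∈ L(M) for every i ≥ 0.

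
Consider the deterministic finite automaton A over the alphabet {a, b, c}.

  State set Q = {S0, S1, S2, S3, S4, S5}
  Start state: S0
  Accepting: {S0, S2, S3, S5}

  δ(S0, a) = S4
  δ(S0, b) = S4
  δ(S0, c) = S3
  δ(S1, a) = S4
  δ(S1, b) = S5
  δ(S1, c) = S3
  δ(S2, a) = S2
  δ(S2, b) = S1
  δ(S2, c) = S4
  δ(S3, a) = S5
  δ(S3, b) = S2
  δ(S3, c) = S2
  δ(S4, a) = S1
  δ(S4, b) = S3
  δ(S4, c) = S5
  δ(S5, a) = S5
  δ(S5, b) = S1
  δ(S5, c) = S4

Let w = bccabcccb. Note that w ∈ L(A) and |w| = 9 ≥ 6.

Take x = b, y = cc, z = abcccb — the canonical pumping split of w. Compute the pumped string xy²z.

xy^2z = b·cc·cc·abcccb = bccccabcccb.
Reading y = cc takes A from S4 back to S4, so after x·y·y the machine is still in S4, and z then leads to the accepting state S3. Hence bccccabcccb ∈ L(A).

bccccabcccb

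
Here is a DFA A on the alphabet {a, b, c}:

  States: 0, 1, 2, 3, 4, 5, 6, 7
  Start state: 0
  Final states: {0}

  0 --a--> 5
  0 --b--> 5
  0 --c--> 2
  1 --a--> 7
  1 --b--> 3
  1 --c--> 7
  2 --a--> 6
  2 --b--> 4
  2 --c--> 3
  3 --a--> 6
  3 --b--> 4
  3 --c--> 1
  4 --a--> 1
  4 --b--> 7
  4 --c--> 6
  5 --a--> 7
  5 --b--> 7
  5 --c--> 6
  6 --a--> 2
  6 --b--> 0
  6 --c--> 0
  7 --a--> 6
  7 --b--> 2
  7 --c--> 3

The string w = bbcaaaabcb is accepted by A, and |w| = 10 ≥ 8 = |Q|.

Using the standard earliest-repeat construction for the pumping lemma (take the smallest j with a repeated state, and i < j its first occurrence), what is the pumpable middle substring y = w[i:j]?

State sequence: 0 -b-> 5 -b-> 7 -c-> 3 -a-> 6 -a-> 2 -a-> 6 -a-> 2 -b-> 4 -c-> 6 -b-> 0
First repeat at step 6: 6 was already visited.

So i = 4, j = 6, giving x = w[0:4] = bbca, y = w[4:6] = aa, z = w[6:10] = abcb.
Check: |xy| = 6 ≤ 8 and |y| = 2 ≥ 1. Reading y takes A from 6 back to 6, so every xyⁱz is accepted.
With |Q| = 8, pigeonhole forces a state repeat no later than step 8; the substring read between the first and second visits to that state can be pumped.

aa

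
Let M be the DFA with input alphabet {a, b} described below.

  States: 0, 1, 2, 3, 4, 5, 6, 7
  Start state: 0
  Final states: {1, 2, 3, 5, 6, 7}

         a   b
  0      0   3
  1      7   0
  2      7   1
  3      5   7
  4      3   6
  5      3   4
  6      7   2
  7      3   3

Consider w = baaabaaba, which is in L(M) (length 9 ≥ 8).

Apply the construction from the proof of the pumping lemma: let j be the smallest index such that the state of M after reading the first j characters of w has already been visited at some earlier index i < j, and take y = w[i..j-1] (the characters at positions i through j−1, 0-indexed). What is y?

aa

State sequence: 0 -b-> 3 -a-> 5 -a-> 3 -a-> 5 -b-> 4 -a-> 3 -a-> 5 -b-> 4 -a-> 3
First repeat at step 3: 3 was already visited.

So i = 1, j = 3, giving x = w[0:1] = b, y = w[1:3] = aa, z = w[3:9] = abaaba.
Check: |xy| = 3 ≤ 8 and |y| = 2 ≥ 1. Reading y takes M from 3 back to 3, so every xyⁱz is accepted.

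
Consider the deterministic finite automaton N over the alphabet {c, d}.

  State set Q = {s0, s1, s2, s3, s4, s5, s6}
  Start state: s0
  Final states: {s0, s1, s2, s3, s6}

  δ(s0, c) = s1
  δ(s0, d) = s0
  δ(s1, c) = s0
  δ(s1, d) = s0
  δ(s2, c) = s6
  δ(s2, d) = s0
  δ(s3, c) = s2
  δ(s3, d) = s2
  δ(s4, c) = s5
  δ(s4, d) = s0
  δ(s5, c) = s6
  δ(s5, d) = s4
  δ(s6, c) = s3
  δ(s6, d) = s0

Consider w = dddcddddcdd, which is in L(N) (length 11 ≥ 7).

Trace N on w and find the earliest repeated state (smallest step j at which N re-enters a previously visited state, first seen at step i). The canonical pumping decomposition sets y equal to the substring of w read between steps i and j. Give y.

Run of N on w = d d d c d d d d c d d:
  step 0: s0  (start)
  step 1: s0  (read d: s0→s0)   ← first repeat (s0 seen earlier)
  step 2: s0  (read d: s0→s0)
  step 3: s0  (read d: s0→s0)
  step 4: s1  (read c: s0→s1)
  step 5: s0  (read d: s1→s0)
  step 6: s0  (read d: s0→s0)
  step 7: s0  (read d: s0→s0)
  step 8: s0  (read d: s0→s0)
  step 9: s1  (read c: s0→s1)
  step 10: s0  (read d: s1→s0)
  step 11: s0  (read d: s0→s0)

So i = 0, j = 1, giving x = w[0:0] = ε, y = w[0:1] = d, z = w[1:11] = ddcddddcdd.
Check: |xy| = 1 ≤ 7 and |y| = 1 ≥ 1. Reading y takes N from s0 back to s0, so every xyⁱz is accepted.
The DFA has 7 states, so the proof of the pumping lemma guarantees a repeated state among the first 7+1 visited; the segment between the two visits is the pumpable y.

d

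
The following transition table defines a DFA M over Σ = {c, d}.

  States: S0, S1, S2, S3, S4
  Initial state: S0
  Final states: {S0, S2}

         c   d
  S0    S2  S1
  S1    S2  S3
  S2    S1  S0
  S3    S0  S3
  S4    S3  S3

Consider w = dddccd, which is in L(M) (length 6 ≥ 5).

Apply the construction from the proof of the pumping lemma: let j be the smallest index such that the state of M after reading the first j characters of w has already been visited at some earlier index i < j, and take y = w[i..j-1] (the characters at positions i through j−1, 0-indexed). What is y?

State sequence: S0 -d-> S1 -d-> S3 -d-> S3 -c-> S0 -c-> S2 -d-> S0
First repeat at step 3: S3 was already visited.

So i = 2, j = 3, giving x = w[0:2] = dd, y = w[2:3] = d, z = w[3:6] = ccd.
Check: |xy| = 3 ≤ 5 and |y| = 1 ≥ 1. Reading y takes M from S3 back to S3, so every xyⁱz is accepted.

d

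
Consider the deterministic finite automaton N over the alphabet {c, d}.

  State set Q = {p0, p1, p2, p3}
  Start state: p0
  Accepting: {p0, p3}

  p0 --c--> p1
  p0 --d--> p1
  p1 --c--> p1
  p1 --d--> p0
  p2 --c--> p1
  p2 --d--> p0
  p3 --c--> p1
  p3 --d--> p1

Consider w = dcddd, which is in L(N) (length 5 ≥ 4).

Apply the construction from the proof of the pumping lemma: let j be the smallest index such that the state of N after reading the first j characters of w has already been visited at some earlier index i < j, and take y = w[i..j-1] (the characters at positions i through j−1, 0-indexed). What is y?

State sequence: p0 -d-> p1 -c-> p1 -d-> p0 -d-> p1 -d-> p0
First repeat at step 2: p1 was already visited.

So i = 1, j = 2, giving x = w[0:1] = d, y = w[1:2] = c, z = w[2:5] = ddd.
Check: |xy| = 2 ≤ 4 and |y| = 1 ≥ 1. Reading y takes N from p1 back to p1, so every xyⁱz is accepted.

c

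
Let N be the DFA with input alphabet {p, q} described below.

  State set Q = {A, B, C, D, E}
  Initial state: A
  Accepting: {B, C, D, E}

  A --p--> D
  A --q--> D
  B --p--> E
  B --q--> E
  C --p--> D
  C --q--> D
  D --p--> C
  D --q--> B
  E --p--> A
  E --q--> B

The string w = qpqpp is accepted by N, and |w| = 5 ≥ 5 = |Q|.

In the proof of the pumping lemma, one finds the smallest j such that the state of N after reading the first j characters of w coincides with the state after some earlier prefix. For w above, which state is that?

D

Run of N on w = q p q p p:
  step 0: A  (start)
  step 1: D  (read q: A→D)
  step 2: C  (read p: D→C)
  step 3: D  (read q: C→D)   ← first repeat (D seen earlier)
  step 4: C  (read p: D→C)
  step 5: D  (read p: C→D)

The earliest repeat is at step j = 3: N is in D, which it already visited at step i = 1.
Since N has 5 states, any run of length ≥ 5 visits 5+1 states, so by pigeonhole some state repeats within the first 5 steps — that repeat gives the pumpable loop.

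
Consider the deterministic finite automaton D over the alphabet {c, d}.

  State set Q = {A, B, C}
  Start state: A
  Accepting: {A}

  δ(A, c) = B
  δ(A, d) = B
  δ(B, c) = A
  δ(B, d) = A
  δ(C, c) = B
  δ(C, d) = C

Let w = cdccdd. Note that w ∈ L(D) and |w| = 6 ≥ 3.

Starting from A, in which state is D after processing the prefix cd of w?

A

State sequence: A -c-> B -d-> A

After reading 2 characters, D is in state A.
(This kind of state-tracing is the core of the pumping-lemma construction: with 3 states, pigeonhole forces a repeat within the first 3 steps.)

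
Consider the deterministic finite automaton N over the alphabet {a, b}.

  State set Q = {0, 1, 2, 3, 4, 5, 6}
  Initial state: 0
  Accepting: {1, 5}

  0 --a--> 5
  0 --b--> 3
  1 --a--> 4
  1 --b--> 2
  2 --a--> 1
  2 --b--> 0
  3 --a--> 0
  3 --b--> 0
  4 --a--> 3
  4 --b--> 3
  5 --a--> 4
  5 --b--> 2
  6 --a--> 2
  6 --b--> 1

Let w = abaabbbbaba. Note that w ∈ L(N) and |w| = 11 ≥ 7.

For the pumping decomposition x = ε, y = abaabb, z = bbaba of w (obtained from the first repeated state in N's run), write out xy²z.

abaabbabaabbbbaba

xy^2z = ε·abaabb·abaabb·bbaba = abaabbabaabbbbaba.
Reading y = abaabb takes N from 0 back to 0, so after x·y·y the machine is still in 0, and z then leads to the accepting state 1. Hence abaabbabaabbbbaba ∈ L(N).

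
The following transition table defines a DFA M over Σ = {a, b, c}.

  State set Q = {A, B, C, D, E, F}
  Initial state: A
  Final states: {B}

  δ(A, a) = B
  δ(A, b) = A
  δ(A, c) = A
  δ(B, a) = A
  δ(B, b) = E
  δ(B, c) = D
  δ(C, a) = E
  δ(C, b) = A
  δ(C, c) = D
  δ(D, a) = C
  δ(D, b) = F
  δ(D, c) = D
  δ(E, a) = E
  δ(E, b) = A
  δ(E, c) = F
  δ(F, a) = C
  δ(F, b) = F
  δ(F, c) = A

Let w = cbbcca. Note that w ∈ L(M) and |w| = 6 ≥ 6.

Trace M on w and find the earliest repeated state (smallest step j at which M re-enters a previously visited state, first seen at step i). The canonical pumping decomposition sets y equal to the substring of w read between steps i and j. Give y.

State sequence: A -c-> A -b-> A -b-> A -c-> A -c-> A -a-> B
First repeat at step 1: A was already visited.

So i = 0, j = 1, giving x = w[0:0] = ε, y = w[0:1] = c, z = w[1:6] = bbcca.
Check: |xy| = 1 ≤ 6 and |y| = 1 ≥ 1. Reading y takes M from A back to A, so every xyⁱz is accepted.
The DFA has 6 states, so the proof of the pumping lemma guarantees a repeated state among the first 6+1 visited; the segment between the two visits is the pumpable y.

c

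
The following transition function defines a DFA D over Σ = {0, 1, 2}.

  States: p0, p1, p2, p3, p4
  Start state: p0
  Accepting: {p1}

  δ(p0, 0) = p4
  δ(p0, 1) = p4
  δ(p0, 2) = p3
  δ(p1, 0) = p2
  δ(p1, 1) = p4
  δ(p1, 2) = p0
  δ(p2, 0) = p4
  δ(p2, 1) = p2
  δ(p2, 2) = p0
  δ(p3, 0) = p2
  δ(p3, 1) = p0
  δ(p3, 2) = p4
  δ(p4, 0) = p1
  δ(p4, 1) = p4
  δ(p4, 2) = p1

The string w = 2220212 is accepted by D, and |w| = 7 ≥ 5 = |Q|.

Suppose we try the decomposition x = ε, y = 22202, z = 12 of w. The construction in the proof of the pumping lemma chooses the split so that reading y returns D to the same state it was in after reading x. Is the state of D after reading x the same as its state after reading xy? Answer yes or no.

yes

State sequence: p0 -2-> p3 -2-> p4 -2-> p1 -0-> p2 -2-> p0

After x (step 0): p0. After xy (step 5): p0.
They match, so y = 22202 drives D around a cycle from p0 back to itself; pumping y any number of times keeps D in p0 before reading z, and xyⁱz ∈ L(D) for every i ≥ 0.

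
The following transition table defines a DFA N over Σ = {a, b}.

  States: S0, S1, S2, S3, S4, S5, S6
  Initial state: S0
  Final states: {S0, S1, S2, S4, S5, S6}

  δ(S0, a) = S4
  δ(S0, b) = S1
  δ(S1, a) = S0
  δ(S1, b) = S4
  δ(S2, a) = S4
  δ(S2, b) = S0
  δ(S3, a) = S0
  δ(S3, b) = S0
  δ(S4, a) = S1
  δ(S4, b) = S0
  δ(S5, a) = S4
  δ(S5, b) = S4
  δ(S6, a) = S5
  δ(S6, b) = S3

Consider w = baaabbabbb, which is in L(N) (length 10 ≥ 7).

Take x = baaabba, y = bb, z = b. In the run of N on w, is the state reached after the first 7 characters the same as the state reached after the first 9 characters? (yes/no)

no

Run of N on the first 9 characters of w = b a a a b b a b b:
  step 0: S0  (start)
  step 1: S1  (read b: S0→S1)
  step 2: S0  (read a: S1→S0)
  step 3: S4  (read a: S0→S4)
  step 4: S1  (read a: S4→S1)
  step 5: S4  (read b: S1→S4)
  step 6: S0  (read b: S4→S0)
  step 7: S4  (read a: S0→S4)
  step 8: S0  (read b: S4→S0)
  step 9: S1  (read b: S0→S1)

After x (step 7): S4. After xy (step 9): S1.
They differ (S4 ≠ S1), so y is not a cycle from the state after x; this split is not the one the pumping-lemma construction produces, and pumping y need not keep the string in L(N).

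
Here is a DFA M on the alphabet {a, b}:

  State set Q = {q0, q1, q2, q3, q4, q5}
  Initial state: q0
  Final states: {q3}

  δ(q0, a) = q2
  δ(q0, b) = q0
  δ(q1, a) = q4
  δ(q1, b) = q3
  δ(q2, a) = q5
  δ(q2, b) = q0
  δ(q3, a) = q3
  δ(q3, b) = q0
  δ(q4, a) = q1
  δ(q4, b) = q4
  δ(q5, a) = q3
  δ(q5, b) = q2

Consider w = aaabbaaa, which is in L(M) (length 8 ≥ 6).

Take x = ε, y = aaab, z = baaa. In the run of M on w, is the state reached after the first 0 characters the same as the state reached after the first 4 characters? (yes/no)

yes

State sequence: q0 -a-> q2 -a-> q5 -a-> q3 -b-> q0

After x (step 0): q0. After xy (step 4): q0.
They match, so y = aaab drives M around a cycle from q0 back to itself; pumping y any number of times keeps M in q0 before reading z, and xyⁱz ∈ L(M) for every i ≥ 0.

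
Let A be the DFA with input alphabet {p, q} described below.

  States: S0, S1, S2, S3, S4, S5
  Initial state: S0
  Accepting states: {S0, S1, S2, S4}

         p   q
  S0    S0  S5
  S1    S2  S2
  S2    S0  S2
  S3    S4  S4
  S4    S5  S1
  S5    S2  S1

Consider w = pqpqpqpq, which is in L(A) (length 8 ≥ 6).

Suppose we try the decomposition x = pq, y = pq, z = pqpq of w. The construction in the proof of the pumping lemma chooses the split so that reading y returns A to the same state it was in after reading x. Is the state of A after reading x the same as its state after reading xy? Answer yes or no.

no

Run of A on the first 4 characters of w = p q p q:
  step 0: S0  (start)
  step 1: S0  (read p: S0→S0)
  step 2: S5  (read q: S0→S5)
  step 3: S2  (read p: S5→S2)
  step 4: S2  (read q: S2→S2)

After x (step 2): S5. After xy (step 4): S2.
They differ (S5 ≠ S2), so y is not a cycle from the state after x; this split is not the one the pumping-lemma construction produces, and pumping y need not keep the string in L(A).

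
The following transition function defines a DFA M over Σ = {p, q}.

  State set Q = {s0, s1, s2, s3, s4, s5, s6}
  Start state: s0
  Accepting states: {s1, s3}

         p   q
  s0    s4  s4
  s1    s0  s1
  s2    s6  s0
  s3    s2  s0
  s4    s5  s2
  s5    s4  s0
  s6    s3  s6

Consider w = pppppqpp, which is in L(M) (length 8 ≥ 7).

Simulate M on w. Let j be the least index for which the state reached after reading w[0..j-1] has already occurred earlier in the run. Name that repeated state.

s4

State sequence: s0 -p-> s4 -p-> s5 -p-> s4 -p-> s5 -p-> s4 -q-> s2 -p-> s6 -p-> s3
First repeat at step 3: s4 was already visited.

The earliest repeat is at step j = 3: M is in s4, which it already visited at step i = 1.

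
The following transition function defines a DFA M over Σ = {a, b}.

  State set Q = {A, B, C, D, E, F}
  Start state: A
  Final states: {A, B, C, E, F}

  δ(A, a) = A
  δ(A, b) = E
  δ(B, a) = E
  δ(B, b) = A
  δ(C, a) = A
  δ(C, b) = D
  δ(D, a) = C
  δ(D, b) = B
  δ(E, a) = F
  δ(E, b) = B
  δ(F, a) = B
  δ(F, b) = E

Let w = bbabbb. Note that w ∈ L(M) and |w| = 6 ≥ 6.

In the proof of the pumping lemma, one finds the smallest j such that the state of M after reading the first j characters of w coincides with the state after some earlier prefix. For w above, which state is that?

E

State sequence: A -b-> E -b-> B -a-> E -b-> B -b-> A -b-> E
First repeat at step 3: E was already visited.

The earliest repeat is at step j = 3: M is in E, which it already visited at step i = 1.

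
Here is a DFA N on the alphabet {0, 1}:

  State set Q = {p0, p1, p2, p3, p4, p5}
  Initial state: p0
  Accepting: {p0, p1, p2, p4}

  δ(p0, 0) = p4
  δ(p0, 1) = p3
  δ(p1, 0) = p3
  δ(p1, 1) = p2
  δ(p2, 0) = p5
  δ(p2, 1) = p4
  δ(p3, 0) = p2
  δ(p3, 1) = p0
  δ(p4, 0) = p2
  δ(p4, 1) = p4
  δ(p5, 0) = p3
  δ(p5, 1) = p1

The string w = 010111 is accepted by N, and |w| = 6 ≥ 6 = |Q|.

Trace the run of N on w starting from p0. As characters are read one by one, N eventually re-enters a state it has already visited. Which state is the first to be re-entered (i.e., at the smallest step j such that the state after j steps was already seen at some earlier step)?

p4

State sequence: p0 -0-> p4 -1-> p4 -0-> p2 -1-> p4 -1-> p4 -1-> p4
First repeat at step 2: p4 was already visited.

The earliest repeat is at step j = 2: N is in p4, which it already visited at step i = 1.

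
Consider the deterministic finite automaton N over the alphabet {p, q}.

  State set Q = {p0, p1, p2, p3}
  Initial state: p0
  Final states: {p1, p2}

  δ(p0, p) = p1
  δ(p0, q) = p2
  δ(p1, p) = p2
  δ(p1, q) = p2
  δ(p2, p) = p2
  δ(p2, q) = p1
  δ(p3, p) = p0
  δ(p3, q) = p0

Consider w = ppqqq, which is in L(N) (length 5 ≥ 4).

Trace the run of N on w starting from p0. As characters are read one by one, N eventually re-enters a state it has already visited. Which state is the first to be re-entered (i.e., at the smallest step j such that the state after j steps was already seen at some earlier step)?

p1

State sequence: p0 -p-> p1 -p-> p2 -q-> p1 -q-> p2 -q-> p1
First repeat at step 3: p1 was already visited.

The earliest repeat is at step j = 3: N is in p1, which it already visited at step i = 1.
The DFA has 4 states, so the proof of the pumping lemma guarantees a repeated state among the first 4+1 visited; the segment between the two visits is the pumpable y.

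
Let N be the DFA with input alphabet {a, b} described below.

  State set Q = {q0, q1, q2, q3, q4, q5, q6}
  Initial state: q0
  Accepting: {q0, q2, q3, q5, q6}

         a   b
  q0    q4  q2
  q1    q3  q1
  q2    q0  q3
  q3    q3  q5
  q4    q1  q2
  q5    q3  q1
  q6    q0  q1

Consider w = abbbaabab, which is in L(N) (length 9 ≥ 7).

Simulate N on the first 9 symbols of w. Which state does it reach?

q5

State sequence: q0 -a-> q4 -b-> q2 -b-> q3 -b-> q5 -a-> q3 -a-> q3 -b-> q5 -a-> q3 -b-> q5

After reading 9 characters, N is in state q5.
(This kind of state-tracing is the core of the pumping-lemma construction: with 7 states, pigeonhole forces a repeat within the first 7 steps.)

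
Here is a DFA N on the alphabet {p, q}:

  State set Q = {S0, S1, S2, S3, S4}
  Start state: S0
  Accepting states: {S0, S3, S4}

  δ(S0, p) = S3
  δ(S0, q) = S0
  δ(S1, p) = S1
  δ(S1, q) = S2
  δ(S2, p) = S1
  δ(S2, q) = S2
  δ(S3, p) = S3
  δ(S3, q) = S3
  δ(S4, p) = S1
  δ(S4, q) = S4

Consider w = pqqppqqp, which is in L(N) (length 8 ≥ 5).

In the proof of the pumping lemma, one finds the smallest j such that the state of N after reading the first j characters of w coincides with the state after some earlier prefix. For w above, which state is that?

Run of N on w = p q q p p q q p:
  step 0: S0  (start)
  step 1: S3  (read p: S0→S3)
  step 2: S3  (read q: S3→S3)   ← first repeat (S3 seen earlier)
  step 3: S3  (read q: S3→S3)
  step 4: S3  (read p: S3→S3)
  step 5: S3  (read p: S3→S3)
  step 6: S3  (read q: S3→S3)
  step 7: S3  (read q: S3→S3)
  step 8: S3  (read p: S3→S3)

The earliest repeat is at step j = 2: N is in S3, which it already visited at step i = 1.
The DFA has 5 states, so the proof of the pumping lemma guarantees a repeated state among the first 5+1 visited; the segment between the two visits is the pumpable y.

S3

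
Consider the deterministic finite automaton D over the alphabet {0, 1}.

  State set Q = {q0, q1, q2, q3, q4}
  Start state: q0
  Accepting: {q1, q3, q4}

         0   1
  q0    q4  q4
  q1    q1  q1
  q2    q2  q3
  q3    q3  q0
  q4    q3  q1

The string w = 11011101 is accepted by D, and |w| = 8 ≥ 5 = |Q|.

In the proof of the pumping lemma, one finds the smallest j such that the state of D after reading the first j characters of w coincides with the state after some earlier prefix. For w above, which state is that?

q1

Run of D on w = 1 1 0 1 1 1 0 1:
  step 0: q0  (start)
  step 1: q4  (read 1: q0→q4)
  step 2: q1  (read 1: q4→q1)
  step 3: q1  (read 0: q1→q1)   ← first repeat (q1 seen earlier)
  step 4: q1  (read 1: q1→q1)
  step 5: q1  (read 1: q1→q1)
  step 6: q1  (read 1: q1→q1)
  step 7: q1  (read 0: q1→q1)
  step 8: q1  (read 1: q1→q1)

The earliest repeat is at step j = 3: D is in q1, which it already visited at step i = 2.
Pumping length from the standard proof: p = 5 (the number of states). The repeated state found above gives |xy| = j ≤ 5 and |y| = j − i ≥ 1.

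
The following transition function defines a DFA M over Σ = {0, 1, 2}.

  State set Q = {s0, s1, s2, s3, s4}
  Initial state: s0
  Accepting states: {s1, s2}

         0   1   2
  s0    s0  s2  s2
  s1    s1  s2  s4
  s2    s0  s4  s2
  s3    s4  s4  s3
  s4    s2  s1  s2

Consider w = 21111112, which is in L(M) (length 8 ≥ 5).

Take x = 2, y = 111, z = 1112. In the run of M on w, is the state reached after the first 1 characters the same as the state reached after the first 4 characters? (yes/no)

yes

Run of M on the first 4 characters of w = 2 1 1 1:
  step 0: s0  (start)
  step 1: s2  (read 2: s0→s2)
  step 2: s4  (read 1: s2→s4)
  step 3: s1  (read 1: s4→s1)
  step 4: s2  (read 1: s1→s2)

After x (step 1): s2. After xy (step 4): s2.
They match, so y = 111 drives M around a cycle from s2 back to itself; pumping y any number of times keeps M in s2 before reading z, and xyⁱz ∈ L(M) for every i ≥ 0.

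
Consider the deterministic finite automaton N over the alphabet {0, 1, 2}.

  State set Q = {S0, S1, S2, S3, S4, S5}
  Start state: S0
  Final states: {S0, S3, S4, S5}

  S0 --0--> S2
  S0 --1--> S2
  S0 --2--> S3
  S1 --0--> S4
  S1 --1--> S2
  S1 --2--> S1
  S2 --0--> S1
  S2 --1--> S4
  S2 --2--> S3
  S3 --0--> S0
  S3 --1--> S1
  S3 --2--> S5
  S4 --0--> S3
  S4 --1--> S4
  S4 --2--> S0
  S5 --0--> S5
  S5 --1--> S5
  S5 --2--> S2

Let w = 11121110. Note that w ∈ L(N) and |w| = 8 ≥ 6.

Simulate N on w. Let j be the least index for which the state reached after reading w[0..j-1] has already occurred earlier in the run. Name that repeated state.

S4

State sequence: S0 -1-> S2 -1-> S4 -1-> S4 -2-> S0 -1-> S2 -1-> S4 -1-> S4 -0-> S3
First repeat at step 3: S4 was already visited.

The earliest repeat is at step j = 3: N is in S4, which it already visited at step i = 2.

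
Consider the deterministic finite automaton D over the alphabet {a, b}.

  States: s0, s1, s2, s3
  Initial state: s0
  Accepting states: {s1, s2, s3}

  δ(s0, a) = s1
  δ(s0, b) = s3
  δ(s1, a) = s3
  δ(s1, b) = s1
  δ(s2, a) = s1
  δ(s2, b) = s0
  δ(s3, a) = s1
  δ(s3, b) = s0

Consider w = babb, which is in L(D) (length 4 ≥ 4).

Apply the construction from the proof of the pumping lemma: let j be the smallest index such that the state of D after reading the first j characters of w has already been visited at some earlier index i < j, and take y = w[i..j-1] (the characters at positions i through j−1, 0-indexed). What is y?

b

Run of D on w = b a b b:
  step 0: s0  (start)
  step 1: s3  (read b: s0→s3)
  step 2: s1  (read a: s3→s1)
  step 3: s1  (read b: s1→s1)   ← first repeat (s1 seen earlier)
  step 4: s1  (read b: s1→s1)

So i = 2, j = 3, giving x = w[0:2] = ba, y = w[2:3] = b, z = w[3:4] = b.
Check: |xy| = 3 ≤ 4 and |y| = 1 ≥ 1. Reading y takes D from s1 back to s1, so every xyⁱz is accepted.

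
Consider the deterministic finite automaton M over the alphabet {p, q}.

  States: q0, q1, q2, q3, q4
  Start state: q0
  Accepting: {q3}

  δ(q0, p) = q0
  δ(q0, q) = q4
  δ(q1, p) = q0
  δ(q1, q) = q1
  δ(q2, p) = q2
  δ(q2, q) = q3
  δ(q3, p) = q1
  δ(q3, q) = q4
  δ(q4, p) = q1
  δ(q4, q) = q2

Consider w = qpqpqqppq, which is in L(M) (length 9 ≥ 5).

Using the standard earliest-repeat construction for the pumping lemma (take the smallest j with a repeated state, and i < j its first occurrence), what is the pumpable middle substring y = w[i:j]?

Run of M on w = q p q p q q p p q:
  step 0: q0  (start)
  step 1: q4  (read q: q0→q4)
  step 2: q1  (read p: q4→q1)
  step 3: q1  (read q: q1→q1)   ← first repeat (q1 seen earlier)
  step 4: q0  (read p: q1→q0)
  step 5: q4  (read q: q0→q4)
  step 6: q2  (read q: q4→q2)
  step 7: q2  (read p: q2→q2)
  step 8: q2  (read p: q2→q2)
  step 9: q3  (read q: q2→q3)

So i = 2, j = 3, giving x = w[0:2] = qp, y = w[2:3] = q, z = w[3:9] = pqqppq.
Check: |xy| = 3 ≤ 5 and |y| = 1 ≥ 1. Reading y takes M from q1 back to q1, so every xyⁱz is accepted.
Since M has 5 states, any run of length ≥ 5 visits 5+1 states, so by pigeonhole some state repeats within the first 5 steps — that repeat gives the pumpable loop.

q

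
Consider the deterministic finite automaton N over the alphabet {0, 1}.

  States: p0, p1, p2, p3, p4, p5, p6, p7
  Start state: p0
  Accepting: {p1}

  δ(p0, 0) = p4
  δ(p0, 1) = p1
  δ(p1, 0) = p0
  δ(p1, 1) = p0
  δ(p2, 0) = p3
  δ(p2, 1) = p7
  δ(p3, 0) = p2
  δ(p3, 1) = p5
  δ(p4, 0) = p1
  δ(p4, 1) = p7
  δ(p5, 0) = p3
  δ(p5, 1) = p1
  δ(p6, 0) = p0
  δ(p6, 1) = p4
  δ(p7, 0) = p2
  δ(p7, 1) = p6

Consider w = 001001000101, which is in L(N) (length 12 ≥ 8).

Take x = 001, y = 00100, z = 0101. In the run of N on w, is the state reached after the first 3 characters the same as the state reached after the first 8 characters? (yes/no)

State sequence: p0 -0-> p4 -0-> p1 -1-> p0 -0-> p4 -0-> p1 -1-> p0 -0-> p4 -0-> p1

After x (step 3): p0. After xy (step 8): p1.
They differ (p0 ≠ p1), so y is not a cycle from the state after x; this split is not the one the pumping-lemma construction produces, and pumping y need not keep the string in L(N).

no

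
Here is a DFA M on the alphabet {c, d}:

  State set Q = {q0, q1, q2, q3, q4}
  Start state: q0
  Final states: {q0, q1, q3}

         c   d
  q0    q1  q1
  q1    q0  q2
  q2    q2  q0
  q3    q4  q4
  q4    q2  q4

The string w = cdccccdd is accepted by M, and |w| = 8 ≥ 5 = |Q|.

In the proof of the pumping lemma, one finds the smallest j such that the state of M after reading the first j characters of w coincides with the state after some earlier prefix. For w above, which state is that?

q2

State sequence: q0 -c-> q1 -d-> q2 -c-> q2 -c-> q2 -c-> q2 -c-> q2 -d-> q0 -d-> q1
First repeat at step 3: q2 was already visited.

The earliest repeat is at step j = 3: M is in q2, which it already visited at step i = 2.
Since M has 5 states, any run of length ≥ 5 visits 5+1 states, so by pigeonhole some state repeats within the first 5 steps — that repeat gives the pumpable loop.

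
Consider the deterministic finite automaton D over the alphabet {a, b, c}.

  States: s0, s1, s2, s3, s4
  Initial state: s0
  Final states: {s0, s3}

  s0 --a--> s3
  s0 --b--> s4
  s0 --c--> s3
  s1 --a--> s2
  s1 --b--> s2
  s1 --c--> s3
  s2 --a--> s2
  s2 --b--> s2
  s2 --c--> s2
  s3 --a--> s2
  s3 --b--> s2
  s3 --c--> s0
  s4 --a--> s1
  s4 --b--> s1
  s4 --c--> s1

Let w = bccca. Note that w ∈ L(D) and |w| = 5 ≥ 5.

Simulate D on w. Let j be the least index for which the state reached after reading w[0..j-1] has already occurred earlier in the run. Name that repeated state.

s0

Run of D on w = b c c c a:
  step 0: s0  (start)
  step 1: s4  (read b: s0→s4)
  step 2: s1  (read c: s4→s1)
  step 3: s3  (read c: s1→s3)
  step 4: s0  (read c: s3→s0)   ← first repeat (s0 seen earlier)
  step 5: s3  (read a: s0→s3)

The earliest repeat is at step j = 4: D is in s0, which it already visited at step i = 0.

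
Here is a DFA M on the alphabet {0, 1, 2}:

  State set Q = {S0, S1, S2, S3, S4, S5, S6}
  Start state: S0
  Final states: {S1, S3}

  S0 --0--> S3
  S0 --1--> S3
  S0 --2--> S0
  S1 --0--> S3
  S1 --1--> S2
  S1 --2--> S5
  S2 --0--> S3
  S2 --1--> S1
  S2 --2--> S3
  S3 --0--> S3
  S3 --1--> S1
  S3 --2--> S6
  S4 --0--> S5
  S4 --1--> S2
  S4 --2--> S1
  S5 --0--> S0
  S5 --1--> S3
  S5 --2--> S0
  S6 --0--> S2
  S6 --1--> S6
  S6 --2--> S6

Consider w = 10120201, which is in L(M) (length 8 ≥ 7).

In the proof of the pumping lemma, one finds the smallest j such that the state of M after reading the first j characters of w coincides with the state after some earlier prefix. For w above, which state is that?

State sequence: S0 -1-> S3 -0-> S3 -1-> S1 -2-> S5 -0-> S0 -2-> S0 -0-> S3 -1-> S1
First repeat at step 2: S3 was already visited.

The earliest repeat is at step j = 2: M is in S3, which it already visited at step i = 1.
Since M has 7 states, any run of length ≥ 7 visits 7+1 states, so by pigeonhole some state repeats within the first 7 steps — that repeat gives the pumpable loop.

S3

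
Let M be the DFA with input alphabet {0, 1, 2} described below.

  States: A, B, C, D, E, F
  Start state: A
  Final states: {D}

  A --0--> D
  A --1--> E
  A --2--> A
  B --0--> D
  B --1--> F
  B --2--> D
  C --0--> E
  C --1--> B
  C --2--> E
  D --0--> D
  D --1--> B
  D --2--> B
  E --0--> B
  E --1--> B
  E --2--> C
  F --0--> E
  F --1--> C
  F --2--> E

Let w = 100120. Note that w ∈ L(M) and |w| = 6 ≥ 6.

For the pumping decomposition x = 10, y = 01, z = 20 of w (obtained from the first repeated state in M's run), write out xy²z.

xy^2z = 10·01·01·20 = 10010120.
Reading y = 01 takes M from B back to B, so after x·y·y the machine is still in B, and z then leads to the accepting state D. Hence 10010120 ∈ L(M).

10010120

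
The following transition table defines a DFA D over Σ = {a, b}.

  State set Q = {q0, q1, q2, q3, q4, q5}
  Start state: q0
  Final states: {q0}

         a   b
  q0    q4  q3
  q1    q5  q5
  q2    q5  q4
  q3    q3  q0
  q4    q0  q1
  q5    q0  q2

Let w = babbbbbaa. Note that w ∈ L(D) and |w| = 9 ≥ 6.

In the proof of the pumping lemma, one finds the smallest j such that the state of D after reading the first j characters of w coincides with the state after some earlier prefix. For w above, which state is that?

q3

Run of D on w = b a b b b b b a a:
  step 0: q0  (start)
  step 1: q3  (read b: q0→q3)
  step 2: q3  (read a: q3→q3)   ← first repeat (q3 seen earlier)
  step 3: q0  (read b: q3→q0)
  step 4: q3  (read b: q0→q3)
  step 5: q0  (read b: q3→q0)
  step 6: q3  (read b: q0→q3)
  step 7: q0  (read b: q3→q0)
  step 8: q4  (read a: q0→q4)
  step 9: q0  (read a: q4→q0)

The earliest repeat is at step j = 2: D is in q3, which it already visited at step i = 1.
Since D has 6 states, any run of length ≥ 6 visits 6+1 states, so by pigeonhole some state repeats within the first 6 steps — that repeat gives the pumpable loop.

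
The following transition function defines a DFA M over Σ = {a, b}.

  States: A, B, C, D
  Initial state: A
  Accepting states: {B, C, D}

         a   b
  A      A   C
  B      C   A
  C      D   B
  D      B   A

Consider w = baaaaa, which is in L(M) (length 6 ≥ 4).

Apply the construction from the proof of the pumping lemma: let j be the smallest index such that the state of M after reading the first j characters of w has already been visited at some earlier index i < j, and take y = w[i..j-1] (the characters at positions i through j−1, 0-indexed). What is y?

aaa

Run of M on w = b a a a a a:
  step 0: A  (start)
  step 1: C  (read b: A→C)
  step 2: D  (read a: C→D)
  step 3: B  (read a: D→B)
  step 4: C  (read a: B→C)   ← first repeat (C seen earlier)
  step 5: D  (read a: C→D)
  step 6: B  (read a: D→B)

So i = 1, j = 4, giving x = w[0:1] = b, y = w[1:4] = aaa, z = w[4:6] = aa.
Check: |xy| = 4 ≤ 4 and |y| = 3 ≥ 1. Reading y takes M from C back to C, so every xyⁱz is accepted.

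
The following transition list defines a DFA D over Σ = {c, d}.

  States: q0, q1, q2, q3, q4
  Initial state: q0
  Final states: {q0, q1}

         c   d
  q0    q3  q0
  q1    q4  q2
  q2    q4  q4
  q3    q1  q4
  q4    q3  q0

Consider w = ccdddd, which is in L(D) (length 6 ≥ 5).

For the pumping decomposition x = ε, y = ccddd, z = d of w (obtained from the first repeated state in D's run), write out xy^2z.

ccdddccdddd

xy^2z = ε·ccddd·ccddd·d = ccdddccdddd.
Reading y = ccddd takes D from q0 back to q0, so after x·y·y the machine is still in q0, and z then leads to the accepting state q0. Hence ccdddccdddd ∈ L(D).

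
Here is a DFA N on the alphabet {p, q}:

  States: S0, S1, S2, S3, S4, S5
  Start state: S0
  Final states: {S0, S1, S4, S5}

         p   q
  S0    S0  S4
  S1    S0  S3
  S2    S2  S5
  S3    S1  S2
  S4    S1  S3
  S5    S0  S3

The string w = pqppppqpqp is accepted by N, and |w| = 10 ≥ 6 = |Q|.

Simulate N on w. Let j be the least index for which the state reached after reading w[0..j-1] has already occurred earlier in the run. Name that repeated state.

Run of N on w = p q p p p p q p q p:
  step 0: S0  (start)
  step 1: S0  (read p: S0→S0)   ← first repeat (S0 seen earlier)
  step 2: S4  (read q: S0→S4)
  step 3: S1  (read p: S4→S1)
  step 4: S0  (read p: S1→S0)
  step 5: S0  (read p: S0→S0)
  step 6: S0  (read p: S0→S0)
  step 7: S4  (read q: S0→S4)
  step 8: S1  (read p: S4→S1)
  step 9: S3  (read q: S1→S3)
  step 10: S1  (read p: S3→S1)

The earliest repeat is at step j = 1: N is in S0, which it already visited at step i = 0.

S0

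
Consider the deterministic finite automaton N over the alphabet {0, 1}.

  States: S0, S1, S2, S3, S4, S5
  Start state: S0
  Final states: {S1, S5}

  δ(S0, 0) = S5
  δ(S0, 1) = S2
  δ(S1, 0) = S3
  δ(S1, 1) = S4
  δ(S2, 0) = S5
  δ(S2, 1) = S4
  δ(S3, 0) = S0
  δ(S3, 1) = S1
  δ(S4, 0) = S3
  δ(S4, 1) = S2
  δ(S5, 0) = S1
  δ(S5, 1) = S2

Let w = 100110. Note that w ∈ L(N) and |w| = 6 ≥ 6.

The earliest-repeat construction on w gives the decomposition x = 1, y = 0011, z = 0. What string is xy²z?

xy^2z = 1·0011·0011·0 = 1001100110.
Reading y = 0011 takes N from S2 back to S2, so after x·y·y the machine is still in S2, and z then leads to the accepting state S5. Hence 1001100110 ∈ L(N).

1001100110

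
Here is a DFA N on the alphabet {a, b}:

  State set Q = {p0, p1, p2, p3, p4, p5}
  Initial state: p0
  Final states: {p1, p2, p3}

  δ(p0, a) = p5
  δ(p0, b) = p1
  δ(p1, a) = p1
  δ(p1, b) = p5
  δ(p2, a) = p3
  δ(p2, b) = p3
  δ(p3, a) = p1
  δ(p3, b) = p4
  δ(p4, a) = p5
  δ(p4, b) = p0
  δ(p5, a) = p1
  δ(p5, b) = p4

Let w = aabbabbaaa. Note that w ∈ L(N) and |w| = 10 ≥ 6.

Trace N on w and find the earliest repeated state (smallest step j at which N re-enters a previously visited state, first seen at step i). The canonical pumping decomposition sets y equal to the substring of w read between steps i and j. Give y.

ab

State sequence: p0 -a-> p5 -a-> p1 -b-> p5 -b-> p4 -a-> p5 -b-> p4 -b-> p0 -a-> p5 -a-> p1 -a-> p1
First repeat at step 3: p5 was already visited.

So i = 1, j = 3, giving x = w[0:1] = a, y = w[1:3] = ab, z = w[3:10] = babbaaa.
Check: |xy| = 3 ≤ 6 and |y| = 2 ≥ 1. Reading y takes N from p5 back to p5, so every xyⁱz is accepted.
Since N has 6 states, any run of length ≥ 6 visits 6+1 states, so by pigeonhole some state repeats within the first 6 steps — that repeat gives the pumpable loop.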